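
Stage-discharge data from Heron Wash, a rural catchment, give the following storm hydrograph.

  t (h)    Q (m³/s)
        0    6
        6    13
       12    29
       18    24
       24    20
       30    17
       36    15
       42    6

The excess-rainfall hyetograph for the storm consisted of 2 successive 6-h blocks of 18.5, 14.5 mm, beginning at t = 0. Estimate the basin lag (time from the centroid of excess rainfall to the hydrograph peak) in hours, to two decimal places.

Centroid of excess rainfall: t_c = Σ P_i·t̄_i / ΣP_i = 5.6364 h (block centres at 3, 9 h).
Hydrograph peak occurs at t = 12 h, so basin lag t_L = 12 − 5.6364 = 6.36 h.

t_L ≈ 6.36 h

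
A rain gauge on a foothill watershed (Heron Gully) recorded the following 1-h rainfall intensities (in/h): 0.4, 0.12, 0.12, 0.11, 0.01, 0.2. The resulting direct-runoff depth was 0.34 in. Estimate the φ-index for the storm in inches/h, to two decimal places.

φ ≈ 0.13 in/h

Only the 2 blocks with intensity above φ contribute runoff: 0.4, 0.2 in/h.
Σ(I−φ)·Δt = d  ⇒  (0.4+0.2 − 2φ)·1 = 0.34
φ = (0.6000 − 0.34/1) / 2 = 0.13 in/h.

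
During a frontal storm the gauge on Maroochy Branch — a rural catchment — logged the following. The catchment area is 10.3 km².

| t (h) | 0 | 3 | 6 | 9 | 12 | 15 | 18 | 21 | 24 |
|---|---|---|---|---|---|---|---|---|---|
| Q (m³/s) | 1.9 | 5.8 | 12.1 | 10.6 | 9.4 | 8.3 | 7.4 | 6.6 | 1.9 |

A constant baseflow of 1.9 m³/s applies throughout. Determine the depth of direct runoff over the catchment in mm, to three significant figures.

d ≈ 49.2 mm

Direct runoff: 0.0, 3.9, 10.2, 8.7, 7.5, 6.4, 5.5, 4.7, 0.0 m³/s; ΣQ_DR = 46.90 m³/s.
V = ΣQ_DR · Δt = 46.90 × 10800 s = 5.065 × 10^5 m³.
Over A = 10.3 km², depth = V / A = 49.2 mm.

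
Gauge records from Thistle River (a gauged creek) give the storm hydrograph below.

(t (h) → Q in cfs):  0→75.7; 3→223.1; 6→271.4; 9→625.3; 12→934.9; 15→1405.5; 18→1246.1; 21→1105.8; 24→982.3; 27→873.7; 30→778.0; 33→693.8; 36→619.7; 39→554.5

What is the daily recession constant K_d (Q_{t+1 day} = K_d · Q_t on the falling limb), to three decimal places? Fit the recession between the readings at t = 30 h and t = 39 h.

K_d ≈ 0.405

Between t = 30 h and t = 39 h the flow falls from 778.0 to 554.5 cfs over 3×3 h = 9 h.
Per-interval ratio K = (554.5/778.0)^(1/3) = 0.8933; K_d = K^(24/3) = 0.405.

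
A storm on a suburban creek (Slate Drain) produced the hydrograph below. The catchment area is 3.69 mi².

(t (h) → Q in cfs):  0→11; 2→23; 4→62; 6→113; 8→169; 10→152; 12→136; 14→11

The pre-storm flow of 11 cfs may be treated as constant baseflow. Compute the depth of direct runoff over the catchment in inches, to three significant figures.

Direct runoff: 0.0, 12.0, 51.0, 102.0, 158.0, 141.0, 125.0, 0.0 cfs; ΣQ_DR = 589.0 cfs.
V = ΣQ_DR · Δt = 589.0 × 7200 s = 4.241 × 10^6 ft³.
Over A = 3.69 mi², depth = V / A = 0.495 in.

d ≈ 0.495 in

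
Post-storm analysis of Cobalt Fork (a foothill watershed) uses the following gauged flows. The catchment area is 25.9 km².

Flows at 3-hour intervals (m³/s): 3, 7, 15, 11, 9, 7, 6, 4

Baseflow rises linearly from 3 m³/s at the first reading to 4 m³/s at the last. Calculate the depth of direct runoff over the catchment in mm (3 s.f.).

Direct runoff: 0.00, 3.86, 11.71, 7.57, 5.43, 3.29, 2.14, 0.00 m³/s; ΣQ_DR = 34.00 m³/s.
V = ΣQ_DR · Δt = 34.00 × 10800 s = 3.672 × 10^5 m³.
Over A = 25.9 km², depth = V / A = 14.2 mm.

d ≈ 14.2 mm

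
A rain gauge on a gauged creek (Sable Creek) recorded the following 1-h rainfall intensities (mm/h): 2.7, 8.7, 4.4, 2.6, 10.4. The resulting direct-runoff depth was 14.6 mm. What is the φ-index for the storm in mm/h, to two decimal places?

φ ≈ 2.97 mm/h

Only the 3 blocks with intensity above φ contribute runoff: 8.7, 4.4, 10.4 mm/h.
Σ(I−φ)·Δt = d  ⇒  (8.7+4.4+10.4 − 3φ)·1 = 14.6
φ = (23.50 − 14.6/1) / 3 = 2.97 mm/h.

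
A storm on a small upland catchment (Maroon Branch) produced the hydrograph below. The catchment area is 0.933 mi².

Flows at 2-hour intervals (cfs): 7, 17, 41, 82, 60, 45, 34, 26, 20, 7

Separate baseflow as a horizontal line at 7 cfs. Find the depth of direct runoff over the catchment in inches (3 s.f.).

Direct runoff: 0.0, 10.0, 34.0, 75.0, 53.0, 38.0, 27.0, 19.0, 13.0, 0.0 cfs; ΣQ_DR = 269.0 cfs.
V = ΣQ_DR · Δt = 269.0 × 7200 s = 1.937 × 10^6 ft³.
Over A = 0.933 mi², depth = V / A = 0.894 in.

d ≈ 0.894 in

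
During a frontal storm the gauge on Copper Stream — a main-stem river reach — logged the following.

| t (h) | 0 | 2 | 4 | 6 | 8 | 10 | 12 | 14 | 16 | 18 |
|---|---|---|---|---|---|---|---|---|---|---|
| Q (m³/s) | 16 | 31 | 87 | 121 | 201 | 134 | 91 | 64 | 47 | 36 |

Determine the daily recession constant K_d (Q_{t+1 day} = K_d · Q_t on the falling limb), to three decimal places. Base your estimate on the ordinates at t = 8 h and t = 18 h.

Between t = 8 h and t = 18 h the flow falls from 201 to 36 m³/s over 5×2 h = 10 h.
Per-interval ratio K = (36/201)^(1/5) = 0.7090; K_d = K^(24/2) = 0.016.

K_d ≈ 0.016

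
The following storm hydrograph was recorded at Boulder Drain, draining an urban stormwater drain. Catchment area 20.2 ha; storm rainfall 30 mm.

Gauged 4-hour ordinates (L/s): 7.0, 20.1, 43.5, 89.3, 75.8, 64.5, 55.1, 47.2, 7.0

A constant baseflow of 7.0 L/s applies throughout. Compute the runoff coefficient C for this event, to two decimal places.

C ≈ 0.82

ΣQ_DR = 346.5 L/s; V = ΣQ_DR·Δt = 4.990 × 10^6 L.
Runoff depth d = V / A = 24.70 mm.
C = d / P = 24.70 / 30 = 0.82.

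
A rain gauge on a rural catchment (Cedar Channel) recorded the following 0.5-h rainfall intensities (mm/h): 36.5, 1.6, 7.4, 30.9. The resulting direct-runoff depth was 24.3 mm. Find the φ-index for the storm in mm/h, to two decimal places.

Only the 2 blocks with intensity above φ contribute runoff: 36.5, 30.9 mm/h.
Σ(I−φ)·Δt = d  ⇒  (36.5+30.9 − 2φ)·0.5 = 24.3
φ = (67.40 − 24.3/0.5) / 2 = 9.40 mm/h.

φ ≈ 9.40 mm/h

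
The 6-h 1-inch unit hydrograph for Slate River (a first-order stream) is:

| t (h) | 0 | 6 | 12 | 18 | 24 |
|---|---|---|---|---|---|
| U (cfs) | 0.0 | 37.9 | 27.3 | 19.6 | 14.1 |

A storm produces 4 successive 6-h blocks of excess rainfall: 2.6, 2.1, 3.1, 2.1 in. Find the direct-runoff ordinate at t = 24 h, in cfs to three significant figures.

By discrete convolution, Q_j = Σ (P_i / 1 in) · U_{j−i}.
At t = 24 h (j=4): Q = (2.6/1)·14.1 + (2.1/1)·19.6 + (3.1/1)·27.3 + (2.1/1)·37.9 = 242 cfs.

Q ≈ 242 cfs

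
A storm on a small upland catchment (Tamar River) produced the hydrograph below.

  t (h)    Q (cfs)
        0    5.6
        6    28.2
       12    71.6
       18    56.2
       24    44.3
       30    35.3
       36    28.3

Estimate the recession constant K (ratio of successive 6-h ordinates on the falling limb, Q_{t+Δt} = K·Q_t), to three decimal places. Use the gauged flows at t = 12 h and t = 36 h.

K ≈ 0.793

Using the recession-limb readings at t = 12 h and t = 36 h: Q falls from 71.6 to 28.3 cfs over 4 intervals.
K = (Q₂/Q₁)^(1/4) = (28.3/71.6)^(1/4) = 0.793.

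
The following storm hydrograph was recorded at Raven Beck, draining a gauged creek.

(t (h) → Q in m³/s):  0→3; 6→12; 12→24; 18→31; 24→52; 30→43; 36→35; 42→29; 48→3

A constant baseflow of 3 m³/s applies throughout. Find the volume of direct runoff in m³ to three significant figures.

Direct-runoff ordinates (Q − Q_b): 0.0, 9.0, 21.0, 28.0, 49.0, 40.0, 32.0, 26.0, 0.0 m³/s.
ΣQ_DR = 205.0 m³/s.
With Δt = 6 h = 21600 s, V = ΣQ_DR · Δt = 205.0 × 21600 = 4.43 × 10^6 m³.

V ≈ 4.43 × 10^6 m³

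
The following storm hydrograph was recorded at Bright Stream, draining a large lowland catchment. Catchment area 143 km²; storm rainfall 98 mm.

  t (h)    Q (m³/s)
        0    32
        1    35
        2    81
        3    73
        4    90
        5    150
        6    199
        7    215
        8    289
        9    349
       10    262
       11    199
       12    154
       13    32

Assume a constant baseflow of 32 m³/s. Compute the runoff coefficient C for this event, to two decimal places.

C ≈ 0.44

ΣQ_DR = 1712 m³/s; V = ΣQ_DR·Δt = 6.163 × 10^6 m³.
Runoff depth d = V / A = 43.10 mm.
C = d / P = 43.10 / 98 = 0.44.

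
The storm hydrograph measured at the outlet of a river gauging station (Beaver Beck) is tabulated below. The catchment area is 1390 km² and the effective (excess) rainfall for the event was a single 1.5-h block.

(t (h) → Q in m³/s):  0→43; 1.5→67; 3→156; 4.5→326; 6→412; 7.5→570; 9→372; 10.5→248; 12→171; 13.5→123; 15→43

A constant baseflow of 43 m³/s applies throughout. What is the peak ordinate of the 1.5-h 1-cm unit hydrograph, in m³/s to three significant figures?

Direct runoff: 0.0, 24.0, 113.0, 283.0, 369.0, 527.0, 329.0, 205.0, 128.0, 80.0, 0.0 m³/s; ΣQ_DR = 2058 m³/s, peak = 527.0 m³/s.
Runoff depth d = ΣQ_DR·Δt / A = 2058 × 5400 / (1390 km²) = 7.995 mm.
The 1-cm UH is the DRH scaled by (10 mm)/d, so U_p = 527.0 × 10/7.995 = 659 m³/s.

U_p ≈ 659 m³/s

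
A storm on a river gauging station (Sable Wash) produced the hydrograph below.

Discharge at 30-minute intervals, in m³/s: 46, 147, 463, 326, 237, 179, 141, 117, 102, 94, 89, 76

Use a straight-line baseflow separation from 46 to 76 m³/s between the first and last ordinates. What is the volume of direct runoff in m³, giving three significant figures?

V ≈ 2.31 × 10^6 m³

Direct-runoff ordinates (Q − Q_b): 0.00, 98.27, 411.55, 271.82, 180.09, 119.36, 78.64, 51.91, 34.18, 23.45, 15.73, 0.00 m³/s.
ΣQ_DR = 1285 m³/s.
With Δt = 0.5 h = 1800 s, V = ΣQ_DR · Δt = 1285 × 1800 = 2.31 × 10^6 m³.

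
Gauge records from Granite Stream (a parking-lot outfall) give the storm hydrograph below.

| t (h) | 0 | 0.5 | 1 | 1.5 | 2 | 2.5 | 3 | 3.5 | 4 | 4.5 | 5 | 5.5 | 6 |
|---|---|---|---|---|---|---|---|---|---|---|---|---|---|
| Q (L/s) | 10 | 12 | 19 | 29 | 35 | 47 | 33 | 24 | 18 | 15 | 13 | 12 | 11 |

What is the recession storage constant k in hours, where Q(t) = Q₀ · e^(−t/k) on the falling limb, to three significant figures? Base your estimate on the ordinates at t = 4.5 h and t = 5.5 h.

On the falling limb, Q drops from 15 to 12 L/s between t = 4.5 h and t = 5.5 h (Δt = 1 h).
k = −Δt / ln(Q₂/Q₁) = −1 / ln(12/15) = 4.48 h.

k ≈ 4.48 h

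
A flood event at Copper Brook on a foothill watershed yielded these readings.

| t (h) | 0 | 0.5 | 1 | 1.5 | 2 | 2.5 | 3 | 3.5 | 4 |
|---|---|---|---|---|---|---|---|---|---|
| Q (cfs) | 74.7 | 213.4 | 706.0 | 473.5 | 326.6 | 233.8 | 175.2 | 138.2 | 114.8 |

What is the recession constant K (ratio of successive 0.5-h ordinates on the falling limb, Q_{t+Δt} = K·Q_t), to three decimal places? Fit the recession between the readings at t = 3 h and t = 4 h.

K ≈ 0.809

Using the recession-limb readings at t = 3 h and t = 4 h: Q falls from 175.2 to 114.8 cfs over 2 intervals.
K = (Q₂/Q₁)^(1/2) = (114.8/175.2)^(1/2) = 0.809.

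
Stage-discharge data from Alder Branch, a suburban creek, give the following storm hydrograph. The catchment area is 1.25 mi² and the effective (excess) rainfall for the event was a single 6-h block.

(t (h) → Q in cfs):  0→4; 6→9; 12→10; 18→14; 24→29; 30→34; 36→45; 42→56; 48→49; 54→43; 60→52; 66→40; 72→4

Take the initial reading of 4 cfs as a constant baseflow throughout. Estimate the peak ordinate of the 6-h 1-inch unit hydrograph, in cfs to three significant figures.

U_p ≈ 20.7 cfs

Direct runoff: 0.0, 5.0, 6.0, 10.0, 25.0, 30.0, 41.0, 52.0, 45.0, 39.0, 48.0, 36.0, 0.0 cfs; ΣQ_DR = 337.0 cfs, peak = 52.0 cfs.
Runoff depth d = ΣQ_DR·Δt / A = 337.0 × 21600 / (1.25 mi²) = 2.507 in.
The 1-inch UH is the DRH scaled by (1 in)/d, so U_p = 52.0 × 1/2.507 = 20.7 cfs.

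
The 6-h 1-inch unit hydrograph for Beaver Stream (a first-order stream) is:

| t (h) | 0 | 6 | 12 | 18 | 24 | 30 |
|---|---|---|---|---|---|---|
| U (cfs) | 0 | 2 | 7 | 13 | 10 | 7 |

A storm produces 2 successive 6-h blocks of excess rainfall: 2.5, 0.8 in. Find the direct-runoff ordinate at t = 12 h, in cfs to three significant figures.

Q ≈ 19.1 cfs

By discrete convolution, Q_j = Σ (P_i / 1 in) · U_{j−i}.
At t = 12 h (j=2): Q = (2.5/1)·7 + (0.8/1)·2 = 19.1 cfs.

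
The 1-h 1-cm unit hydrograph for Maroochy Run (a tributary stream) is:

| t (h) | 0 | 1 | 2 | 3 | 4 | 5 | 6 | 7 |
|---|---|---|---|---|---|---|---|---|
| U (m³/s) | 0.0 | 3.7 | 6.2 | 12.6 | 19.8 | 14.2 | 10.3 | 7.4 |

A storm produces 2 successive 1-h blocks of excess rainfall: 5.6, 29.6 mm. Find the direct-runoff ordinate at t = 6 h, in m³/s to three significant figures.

By discrete convolution, Q_j = Σ (P_i / 10 mm) · U_{j−i}.
At t = 6 h (j=6): Q = (5.6/10)·10.3 + (29.6/10)·14.2 = 47.8 m³/s.

Q ≈ 47.8 m³/s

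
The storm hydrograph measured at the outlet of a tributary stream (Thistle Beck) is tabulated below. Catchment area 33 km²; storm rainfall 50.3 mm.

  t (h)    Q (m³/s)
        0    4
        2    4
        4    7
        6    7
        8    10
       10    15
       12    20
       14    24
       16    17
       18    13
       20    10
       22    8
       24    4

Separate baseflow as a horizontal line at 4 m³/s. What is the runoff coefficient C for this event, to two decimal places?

ΣQ_DR = 91.00 m³/s; V = ΣQ_DR·Δt = 6.552 × 10^5 m³.
Runoff depth d = V / A = 19.85 mm.
C = d / P = 19.85 / 50.3 = 0.39.

C ≈ 0.39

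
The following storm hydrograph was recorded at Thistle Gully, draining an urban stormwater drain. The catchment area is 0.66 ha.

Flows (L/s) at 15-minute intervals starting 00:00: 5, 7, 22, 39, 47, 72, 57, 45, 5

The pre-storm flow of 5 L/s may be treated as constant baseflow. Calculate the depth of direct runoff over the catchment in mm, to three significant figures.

d ≈ 34.6 mm

Direct runoff: 0.0, 2.0, 17.0, 34.0, 42.0, 67.0, 52.0, 40.0, 0.0 L/s; ΣQ_DR = 254.0 L/s.
V = ΣQ_DR · Δt = 254.0 × 900 s = 2.286 × 10^5 L.
Over A = 0.66 ha, depth = V / A = 34.6 mm.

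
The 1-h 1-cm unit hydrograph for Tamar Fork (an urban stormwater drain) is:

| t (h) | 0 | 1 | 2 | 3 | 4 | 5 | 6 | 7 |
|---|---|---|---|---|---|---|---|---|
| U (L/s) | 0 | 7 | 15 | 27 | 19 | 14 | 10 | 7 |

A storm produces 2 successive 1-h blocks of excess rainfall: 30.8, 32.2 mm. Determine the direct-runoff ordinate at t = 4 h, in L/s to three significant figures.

Q ≈ 145 L/s

By discrete convolution, Q_j = Σ (P_i / 10 mm) · U_{j−i}.
At t = 4 h (j=4): Q = (30.8/10)·19 + (32.2/10)·27 = 145 L/s.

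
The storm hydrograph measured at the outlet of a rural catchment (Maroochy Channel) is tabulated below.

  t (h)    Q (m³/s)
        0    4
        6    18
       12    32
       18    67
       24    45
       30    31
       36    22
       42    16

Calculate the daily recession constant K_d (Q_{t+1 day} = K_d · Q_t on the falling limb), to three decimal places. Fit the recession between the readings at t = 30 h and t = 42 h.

Between t = 30 h and t = 42 h the flow falls from 31 to 16 m³/s over 2×6 h = 12 h.
Per-interval ratio K = (16/31)^(1/2) = 0.7184; K_d = K^(24/6) = 0.266.

K_d ≈ 0.266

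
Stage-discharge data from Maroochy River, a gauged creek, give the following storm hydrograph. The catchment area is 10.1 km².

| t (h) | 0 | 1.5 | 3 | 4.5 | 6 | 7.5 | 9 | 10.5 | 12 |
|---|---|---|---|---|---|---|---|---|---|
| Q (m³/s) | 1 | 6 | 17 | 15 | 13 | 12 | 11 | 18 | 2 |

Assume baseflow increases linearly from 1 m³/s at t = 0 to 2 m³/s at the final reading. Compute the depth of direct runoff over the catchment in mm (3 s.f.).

d ≈ 43.6 mm

Direct runoff: 0.00, 4.88, 15.75, 13.62, 11.50, 10.38, 9.25, 16.12, 0.00 m³/s; ΣQ_DR = 81.50 m³/s.
V = ΣQ_DR · Δt = 81.50 × 5400 s = 4.401 × 10^5 m³.
Over A = 10.1 km², depth = V / A = 43.6 mm.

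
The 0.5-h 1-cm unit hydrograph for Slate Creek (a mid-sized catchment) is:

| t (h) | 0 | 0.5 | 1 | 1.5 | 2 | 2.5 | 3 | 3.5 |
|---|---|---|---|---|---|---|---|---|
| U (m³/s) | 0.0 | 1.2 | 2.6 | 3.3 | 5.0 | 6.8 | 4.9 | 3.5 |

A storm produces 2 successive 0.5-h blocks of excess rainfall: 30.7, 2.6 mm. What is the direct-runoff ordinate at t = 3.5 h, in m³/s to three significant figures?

By discrete convolution, Q_j = Σ (P_i / 10 mm) · U_{j−i}.
At t = 3.5 h (j=7): Q = (30.7/10)·3.5 + (2.6/10)·4.9 = 12.0 m³/s.

Q ≈ 12.0 m³/s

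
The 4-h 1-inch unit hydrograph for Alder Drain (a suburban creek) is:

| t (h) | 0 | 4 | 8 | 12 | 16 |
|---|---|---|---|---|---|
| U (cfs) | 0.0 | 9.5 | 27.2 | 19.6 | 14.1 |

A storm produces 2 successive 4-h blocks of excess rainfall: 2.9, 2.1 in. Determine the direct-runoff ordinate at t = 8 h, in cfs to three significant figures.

By discrete convolution, Q_j = Σ (P_i / 1 in) · U_{j−i}.
At t = 8 h (j=2): Q = (2.9/1)·27.2 + (2.1/1)·9.5 = 98.8 cfs.

Q ≈ 98.8 cfs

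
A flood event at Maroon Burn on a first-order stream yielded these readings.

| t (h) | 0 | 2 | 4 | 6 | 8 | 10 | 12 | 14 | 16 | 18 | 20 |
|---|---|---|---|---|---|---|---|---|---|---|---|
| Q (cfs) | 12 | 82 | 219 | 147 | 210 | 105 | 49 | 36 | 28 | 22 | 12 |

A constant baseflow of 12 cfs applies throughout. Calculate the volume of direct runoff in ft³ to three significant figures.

V ≈ 5.69 × 10^6 ft³

Direct-runoff ordinates (Q − Q_b): 0.0, 70.0, 207.0, 135.0, 198.0, 93.0, 37.0, 24.0, 16.0, 10.0, 0.0 cfs.
ΣQ_DR = 790.0 cfs.
With Δt = 2 h = 7200 s, V = ΣQ_DR · Δt = 790.0 × 7200 = 5.69 × 10^6 ft³.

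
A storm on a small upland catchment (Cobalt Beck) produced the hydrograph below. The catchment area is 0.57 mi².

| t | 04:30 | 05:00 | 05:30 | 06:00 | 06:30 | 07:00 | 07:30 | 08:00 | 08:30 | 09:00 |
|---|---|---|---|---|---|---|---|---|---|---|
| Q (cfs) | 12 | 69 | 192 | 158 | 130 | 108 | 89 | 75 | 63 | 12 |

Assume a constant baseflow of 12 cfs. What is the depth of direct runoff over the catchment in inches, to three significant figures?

Direct runoff: 0.0, 57.0, 180.0, 146.0, 118.0, 96.0, 77.0, 63.0, 51.0, 0.0 cfs; ΣQ_DR = 788.0 cfs.
V = ΣQ_DR · Δt = 788.0 × 1800 s = 1.418 × 10^6 ft³.
Over A = 0.57 mi², depth = V / A = 1.07 in.

d ≈ 1.07 in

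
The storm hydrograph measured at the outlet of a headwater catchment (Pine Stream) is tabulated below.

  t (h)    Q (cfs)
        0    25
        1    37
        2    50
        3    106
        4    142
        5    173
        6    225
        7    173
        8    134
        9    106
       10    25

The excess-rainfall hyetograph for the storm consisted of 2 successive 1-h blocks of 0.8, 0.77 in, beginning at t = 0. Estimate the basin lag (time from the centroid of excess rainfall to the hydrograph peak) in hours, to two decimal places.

t_L ≈ 5.01 h

Centroid of excess rainfall: t_c = Σ P_i·t̄_i / ΣP_i = 0.9904 h (block centres at 0.5, 1.5 h).
Hydrograph peak occurs at t = 6 h, so basin lag t_L = 6 − 0.9904 = 5.01 h.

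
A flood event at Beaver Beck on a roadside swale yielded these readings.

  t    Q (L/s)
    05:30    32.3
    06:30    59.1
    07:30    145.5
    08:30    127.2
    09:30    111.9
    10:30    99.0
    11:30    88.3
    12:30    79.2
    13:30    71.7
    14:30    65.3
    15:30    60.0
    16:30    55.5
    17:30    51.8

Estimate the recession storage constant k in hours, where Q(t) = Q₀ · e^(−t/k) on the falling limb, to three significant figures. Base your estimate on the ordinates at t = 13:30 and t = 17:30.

On the falling limb, Q drops from 71.7 to 51.8 L/s between t = 13:30 and t = 17:30 (Δt = 4 h).
k = −Δt / ln(Q₂/Q₁) = −4 / ln(51.8/71.7) = 12.3 h.

k ≈ 12.3 h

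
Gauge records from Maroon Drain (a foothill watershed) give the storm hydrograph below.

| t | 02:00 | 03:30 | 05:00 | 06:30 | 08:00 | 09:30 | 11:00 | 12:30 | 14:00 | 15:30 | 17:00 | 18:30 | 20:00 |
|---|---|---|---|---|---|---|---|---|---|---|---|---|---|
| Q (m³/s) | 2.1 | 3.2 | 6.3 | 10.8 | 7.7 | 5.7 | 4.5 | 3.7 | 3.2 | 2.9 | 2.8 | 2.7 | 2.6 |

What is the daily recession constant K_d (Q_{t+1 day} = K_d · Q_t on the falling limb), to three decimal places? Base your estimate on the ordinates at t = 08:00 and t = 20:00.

Between t = 08:00 and t = 20:00 the flow falls from 7.7 to 2.6 m³/s over 8×1.5 h = 12 h.
Per-interval ratio K = (2.6/7.7)^(1/8) = 0.8731; K_d = K^(24/1.5) = 0.114.

K_d ≈ 0.114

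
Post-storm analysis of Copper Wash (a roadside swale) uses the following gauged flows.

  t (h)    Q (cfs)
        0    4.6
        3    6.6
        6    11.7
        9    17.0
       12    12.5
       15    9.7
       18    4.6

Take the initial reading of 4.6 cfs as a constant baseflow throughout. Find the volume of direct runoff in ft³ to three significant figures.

V ≈ 3.73 × 10^5 ft³

Direct-runoff ordinates (Q − Q_b): 0.0, 2.0, 7.1, 12.4, 7.9, 5.1, 0.0 cfs.
ΣQ_DR = 34.50 cfs.
With Δt = 3 h = 10800 s, V = ΣQ_DR · Δt = 34.50 × 10800 = 3.73 × 10^5 ft³.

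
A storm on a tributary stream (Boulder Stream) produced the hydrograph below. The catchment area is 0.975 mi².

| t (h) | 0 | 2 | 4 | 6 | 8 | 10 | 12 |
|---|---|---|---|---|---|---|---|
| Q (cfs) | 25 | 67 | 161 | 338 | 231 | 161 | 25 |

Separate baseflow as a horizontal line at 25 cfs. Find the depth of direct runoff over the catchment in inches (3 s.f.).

d ≈ 2.65 in

Direct runoff: 0.0, 42.0, 136.0, 313.0, 206.0, 136.0, 0.0 cfs; ΣQ_DR = 833.0 cfs.
V = ΣQ_DR · Δt = 833.0 × 7200 s = 5.998 × 10^6 ft³.
Over A = 0.975 mi², depth = V / A = 2.65 in.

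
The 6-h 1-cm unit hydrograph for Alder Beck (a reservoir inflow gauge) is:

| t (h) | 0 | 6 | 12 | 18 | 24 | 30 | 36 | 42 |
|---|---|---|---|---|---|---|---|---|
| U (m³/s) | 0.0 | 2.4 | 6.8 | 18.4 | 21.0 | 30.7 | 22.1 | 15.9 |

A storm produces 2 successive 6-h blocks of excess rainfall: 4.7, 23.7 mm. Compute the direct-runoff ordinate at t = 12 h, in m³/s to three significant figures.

By discrete convolution, Q_j = Σ (P_i / 10 mm) · U_{j−i}.
At t = 12 h (j=2): Q = (4.7/10)·6.8 + (23.7/10)·2.4 = 8.88 m³/s.

Q ≈ 8.88 m³/s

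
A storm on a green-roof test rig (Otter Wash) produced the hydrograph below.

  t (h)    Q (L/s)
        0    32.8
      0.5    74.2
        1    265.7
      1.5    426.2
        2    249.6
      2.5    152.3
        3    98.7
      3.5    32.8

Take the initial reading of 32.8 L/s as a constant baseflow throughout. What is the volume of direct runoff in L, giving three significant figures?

V ≈ 1.93 × 10^6 L

Direct-runoff ordinates (Q − Q_b): 0.0, 41.4, 232.9, 393.4, 216.8, 119.5, 65.9, 0.0 L/s.
ΣQ_DR = 1070 L/s.
With Δt = 0.5 h = 1800 s, V = ΣQ_DR · Δt = 1070 × 1800 = 1.93 × 10^6 L.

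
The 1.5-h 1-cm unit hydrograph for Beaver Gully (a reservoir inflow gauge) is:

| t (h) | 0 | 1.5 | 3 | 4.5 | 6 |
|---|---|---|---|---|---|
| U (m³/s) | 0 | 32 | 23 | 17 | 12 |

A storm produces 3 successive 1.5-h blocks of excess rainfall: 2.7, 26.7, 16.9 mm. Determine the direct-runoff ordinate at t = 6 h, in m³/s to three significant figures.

By discrete convolution, Q_j = Σ (P_i / 10 mm) · U_{j−i}.
At t = 6 h (j=4): Q = (2.7/10)·12 + (26.7/10)·17 + (16.9/10)·23 = 87.5 m³/s.

Q ≈ 87.5 m³/s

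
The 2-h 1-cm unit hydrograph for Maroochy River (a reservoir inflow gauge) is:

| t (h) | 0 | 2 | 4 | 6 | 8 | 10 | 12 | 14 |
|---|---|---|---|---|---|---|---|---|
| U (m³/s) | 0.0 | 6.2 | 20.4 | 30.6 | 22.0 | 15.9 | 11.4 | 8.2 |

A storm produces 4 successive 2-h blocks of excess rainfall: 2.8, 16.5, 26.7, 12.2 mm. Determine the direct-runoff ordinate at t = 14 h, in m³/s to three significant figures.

By discrete convolution, Q_j = Σ (P_i / 10 mm) · U_{j−i}.
At t = 14 h (j=7): Q = (2.8/10)·8.2 + (16.5/10)·11.4 + (26.7/10)·15.9 + (12.2/10)·22.0 = 90.4 m³/s.

Q ≈ 90.4 m³/s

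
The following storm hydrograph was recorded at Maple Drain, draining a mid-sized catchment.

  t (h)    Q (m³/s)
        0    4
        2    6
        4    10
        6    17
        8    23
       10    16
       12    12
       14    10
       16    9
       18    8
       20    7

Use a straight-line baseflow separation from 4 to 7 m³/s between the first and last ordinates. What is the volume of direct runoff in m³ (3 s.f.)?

Direct-runoff ordinates (Q − Q_b): 0.00, 1.70, 5.40, 12.10, 17.80, 10.50, 6.20, 3.90, 2.60, 1.30, 0.00 m³/s.
ΣQ_DR = 61.50 m³/s.
With Δt = 2 h = 7200 s, V = ΣQ_DR · Δt = 61.50 × 7200 = 4.43 × 10^5 m³.

V ≈ 4.43 × 10^5 m³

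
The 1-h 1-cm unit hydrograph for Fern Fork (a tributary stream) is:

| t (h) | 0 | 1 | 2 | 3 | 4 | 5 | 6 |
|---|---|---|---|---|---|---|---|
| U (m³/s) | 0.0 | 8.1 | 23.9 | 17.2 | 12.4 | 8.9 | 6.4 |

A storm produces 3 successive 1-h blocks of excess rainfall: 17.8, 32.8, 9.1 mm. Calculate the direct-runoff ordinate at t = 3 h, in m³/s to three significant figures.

Q ≈ 116 m³/s

By discrete convolution, Q_j = Σ (P_i / 10 mm) · U_{j−i}.
At t = 3 h (j=3): Q = (17.8/10)·17.2 + (32.8/10)·23.9 + (9.1/10)·8.1 = 116 m³/s.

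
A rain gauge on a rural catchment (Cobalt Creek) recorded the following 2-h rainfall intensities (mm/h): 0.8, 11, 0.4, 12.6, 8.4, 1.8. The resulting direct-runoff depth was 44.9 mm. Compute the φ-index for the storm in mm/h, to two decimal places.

φ ≈ 3.18 mm/h

Only the 3 blocks with intensity above φ contribute runoff: 11, 12.6, 8.4 mm/h.
Σ(I−φ)·Δt = d  ⇒  (11+12.6+8.4 − 3φ)·2 = 44.9
φ = (32.00 − 44.9/2) / 3 = 3.18 mm/h.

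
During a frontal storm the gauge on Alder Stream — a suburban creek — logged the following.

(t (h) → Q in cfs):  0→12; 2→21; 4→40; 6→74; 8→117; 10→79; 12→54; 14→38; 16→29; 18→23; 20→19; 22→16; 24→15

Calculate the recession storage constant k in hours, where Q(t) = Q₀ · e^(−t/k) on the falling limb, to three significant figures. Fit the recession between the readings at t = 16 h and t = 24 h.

k ≈ 12.1 h

On the falling limb, Q drops from 29 to 15 cfs between t = 16 h and t = 24 h (Δt = 8 h).
k = −Δt / ln(Q₂/Q₁) = −8 / ln(15/29) = 12.1 h.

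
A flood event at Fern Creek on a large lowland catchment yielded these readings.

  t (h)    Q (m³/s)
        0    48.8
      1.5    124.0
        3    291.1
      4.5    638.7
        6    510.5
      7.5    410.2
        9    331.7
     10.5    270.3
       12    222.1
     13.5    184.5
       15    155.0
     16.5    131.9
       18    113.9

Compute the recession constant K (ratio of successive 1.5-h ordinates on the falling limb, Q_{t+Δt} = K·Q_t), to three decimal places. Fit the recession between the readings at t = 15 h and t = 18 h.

K ≈ 0.857

Using the recession-limb readings at t = 15 h and t = 18 h: Q falls from 155.0 to 113.9 m³/s over 2 intervals.
K = (Q₂/Q₁)^(1/2) = (113.9/155.0)^(1/2) = 0.857.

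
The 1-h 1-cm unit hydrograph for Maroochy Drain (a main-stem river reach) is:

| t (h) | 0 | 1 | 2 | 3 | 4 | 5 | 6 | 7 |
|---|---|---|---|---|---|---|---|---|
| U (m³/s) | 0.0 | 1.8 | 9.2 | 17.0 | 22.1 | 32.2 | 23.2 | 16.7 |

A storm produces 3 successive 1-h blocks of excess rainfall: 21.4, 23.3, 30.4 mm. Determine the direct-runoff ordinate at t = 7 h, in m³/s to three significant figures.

Q ≈ 188 m³/s

By discrete convolution, Q_j = Σ (P_i / 10 mm) · U_{j−i}.
At t = 7 h (j=7): Q = (21.4/10)·16.7 + (23.3/10)·23.2 + (30.4/10)·32.2 = 188 m³/s.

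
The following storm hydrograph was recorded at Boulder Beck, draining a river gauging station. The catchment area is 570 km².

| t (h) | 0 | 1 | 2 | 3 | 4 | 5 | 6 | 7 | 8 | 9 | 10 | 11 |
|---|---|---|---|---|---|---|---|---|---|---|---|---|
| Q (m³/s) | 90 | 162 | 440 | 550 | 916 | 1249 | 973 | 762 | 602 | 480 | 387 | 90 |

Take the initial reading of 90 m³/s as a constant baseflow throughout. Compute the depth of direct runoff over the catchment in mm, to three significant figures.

d ≈ 35.5 mm

Direct runoff: 0.0, 72.0, 350.0, 460.0, 826.0, 1159.0, 883.0, 672.0, 512.0, 390.0, 297.0, 0.0 m³/s; ΣQ_DR = 5621 m³/s.
V = ΣQ_DR · Δt = 5621 × 3600 s = 2.024 × 10^7 m³.
Over A = 570 km², depth = V / A = 35.5 mm.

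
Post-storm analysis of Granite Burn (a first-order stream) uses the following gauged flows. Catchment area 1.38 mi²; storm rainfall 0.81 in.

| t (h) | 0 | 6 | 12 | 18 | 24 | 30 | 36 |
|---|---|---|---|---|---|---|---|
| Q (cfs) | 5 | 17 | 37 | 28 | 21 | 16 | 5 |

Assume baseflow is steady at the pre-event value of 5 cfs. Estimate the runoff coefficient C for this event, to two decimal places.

C ≈ 0.78

ΣQ_DR = 94.00 cfs; V = ΣQ_DR·Δt = 2.030 × 10^6 ft³.
Runoff depth d = V / A = 0.6333 in.
C = d / P = 0.6333 / 0.81 = 0.78.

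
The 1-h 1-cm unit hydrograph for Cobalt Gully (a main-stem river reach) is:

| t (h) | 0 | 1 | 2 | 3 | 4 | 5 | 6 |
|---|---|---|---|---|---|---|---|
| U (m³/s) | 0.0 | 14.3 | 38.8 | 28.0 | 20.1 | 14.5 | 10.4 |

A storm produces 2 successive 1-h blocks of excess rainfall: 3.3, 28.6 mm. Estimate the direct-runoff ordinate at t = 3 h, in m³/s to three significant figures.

By discrete convolution, Q_j = Σ (P_i / 10 mm) · U_{j−i}.
At t = 3 h (j=3): Q = (3.3/10)·28.0 + (28.6/10)·38.8 = 120 m³/s.

Q ≈ 120 m³/s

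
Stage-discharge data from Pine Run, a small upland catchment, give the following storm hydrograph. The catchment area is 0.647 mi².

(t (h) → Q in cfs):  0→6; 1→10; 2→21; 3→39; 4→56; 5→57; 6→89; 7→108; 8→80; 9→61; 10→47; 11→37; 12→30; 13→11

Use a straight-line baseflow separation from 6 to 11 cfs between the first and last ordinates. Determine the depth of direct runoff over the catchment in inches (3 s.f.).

Direct runoff: 0.00, 3.62, 14.23, 31.85, 48.46, 49.08, 80.69, 99.31, 70.92, 51.54, 37.15, 26.77, 19.38, 0.00 cfs; ΣQ_DR = 533.0 cfs.
V = ΣQ_DR · Δt = 533.0 × 3600 s = 1.919 × 10^6 ft³.
Over A = 0.647 mi², depth = V / A = 1.28 in.

d ≈ 1.28 in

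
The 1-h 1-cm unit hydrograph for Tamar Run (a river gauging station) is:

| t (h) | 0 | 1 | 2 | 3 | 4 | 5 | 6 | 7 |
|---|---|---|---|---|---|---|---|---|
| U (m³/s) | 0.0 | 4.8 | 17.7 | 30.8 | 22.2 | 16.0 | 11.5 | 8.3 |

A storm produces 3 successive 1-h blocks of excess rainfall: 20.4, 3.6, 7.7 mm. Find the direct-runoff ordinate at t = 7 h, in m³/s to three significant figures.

Q ≈ 33.4 m³/s

By discrete convolution, Q_j = Σ (P_i / 10 mm) · U_{j−i}.
At t = 7 h (j=7): Q = (20.4/10)·8.3 + (3.6/10)·11.5 + (7.7/10)·16.0 = 33.4 m³/s.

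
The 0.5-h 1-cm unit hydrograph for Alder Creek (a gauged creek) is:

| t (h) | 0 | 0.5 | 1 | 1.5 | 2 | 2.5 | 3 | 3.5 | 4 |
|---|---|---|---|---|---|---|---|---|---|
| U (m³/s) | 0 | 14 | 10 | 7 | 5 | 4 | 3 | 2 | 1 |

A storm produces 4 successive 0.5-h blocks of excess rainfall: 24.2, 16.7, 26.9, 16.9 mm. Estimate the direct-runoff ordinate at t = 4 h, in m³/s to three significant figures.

By discrete convolution, Q_j = Σ (P_i / 10 mm) · U_{j−i}.
At t = 4 h (j=8): Q = (24.2/10)·1 + (16.7/10)·2 + (26.9/10)·3 + (16.9/10)·4 = 20.6 m³/s.

Q ≈ 20.6 m³/s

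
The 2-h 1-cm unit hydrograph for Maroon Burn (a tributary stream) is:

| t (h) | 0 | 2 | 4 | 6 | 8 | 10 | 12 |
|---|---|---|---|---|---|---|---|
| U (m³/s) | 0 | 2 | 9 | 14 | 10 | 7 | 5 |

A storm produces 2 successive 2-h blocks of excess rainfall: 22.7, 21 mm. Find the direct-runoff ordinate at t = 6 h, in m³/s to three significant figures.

Q ≈ 50.7 m³/s

By discrete convolution, Q_j = Σ (P_i / 10 mm) · U_{j−i}.
At t = 6 h (j=3): Q = (22.7/10)·14 + (21/10)·9 = 50.7 m³/s.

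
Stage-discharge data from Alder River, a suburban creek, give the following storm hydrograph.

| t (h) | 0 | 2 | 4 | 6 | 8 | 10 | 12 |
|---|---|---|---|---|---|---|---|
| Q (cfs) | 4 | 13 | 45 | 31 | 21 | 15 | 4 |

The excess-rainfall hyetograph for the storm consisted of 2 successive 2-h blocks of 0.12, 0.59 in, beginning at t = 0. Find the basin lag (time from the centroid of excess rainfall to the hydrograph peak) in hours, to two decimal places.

t_L ≈ 1.34 h

Centroid of excess rainfall: t_c = Σ P_i·t̄_i / ΣP_i = 2.6620 h (block centres at 1, 3 h).
Hydrograph peak occurs at t = 4 h, so basin lag t_L = 4 − 2.6620 = 1.34 h.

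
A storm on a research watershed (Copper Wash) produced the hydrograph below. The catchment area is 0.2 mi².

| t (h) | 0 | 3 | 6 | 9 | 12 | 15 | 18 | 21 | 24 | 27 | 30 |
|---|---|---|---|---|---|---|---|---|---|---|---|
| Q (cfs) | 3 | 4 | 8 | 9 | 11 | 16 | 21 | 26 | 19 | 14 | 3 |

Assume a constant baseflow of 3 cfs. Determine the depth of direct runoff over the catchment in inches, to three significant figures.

Direct runoff: 0.0, 1.0, 5.0, 6.0, 8.0, 13.0, 18.0, 23.0, 16.0, 11.0, 0.0 cfs; ΣQ_DR = 101.0 cfs.
V = ΣQ_DR · Δt = 101.0 × 10800 s = 1.091 × 10^6 ft³.
Over A = 0.2 mi², depth = V / A = 2.35 in.

d ≈ 2.35 in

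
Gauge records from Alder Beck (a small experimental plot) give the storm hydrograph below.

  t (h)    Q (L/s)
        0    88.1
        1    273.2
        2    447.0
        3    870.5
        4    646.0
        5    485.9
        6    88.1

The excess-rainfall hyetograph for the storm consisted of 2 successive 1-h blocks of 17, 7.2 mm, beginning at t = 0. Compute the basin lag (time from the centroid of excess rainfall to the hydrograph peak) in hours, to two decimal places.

Centroid of excess rainfall: t_c = Σ P_i·t̄_i / ΣP_i = 0.7975 h (block centres at 0.5, 1.5 h).
Hydrograph peak occurs at t = 3 h, so basin lag t_L = 3 − 0.7975 = 2.20 h.

t_L ≈ 2.20 h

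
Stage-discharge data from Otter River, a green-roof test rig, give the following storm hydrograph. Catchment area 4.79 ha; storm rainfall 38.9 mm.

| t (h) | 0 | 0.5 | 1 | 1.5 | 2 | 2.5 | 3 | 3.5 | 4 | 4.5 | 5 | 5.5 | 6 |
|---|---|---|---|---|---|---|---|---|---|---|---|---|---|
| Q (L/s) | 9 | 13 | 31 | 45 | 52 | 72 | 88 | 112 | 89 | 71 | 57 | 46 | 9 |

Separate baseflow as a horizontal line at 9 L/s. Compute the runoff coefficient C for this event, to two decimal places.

C ≈ 0.56

ΣQ_DR = 577.0 L/s; V = ΣQ_DR·Δt = 1.039 × 10^6 L.
Runoff depth d = V / A = 21.68 mm.
C = d / P = 21.68 / 38.9 = 0.56.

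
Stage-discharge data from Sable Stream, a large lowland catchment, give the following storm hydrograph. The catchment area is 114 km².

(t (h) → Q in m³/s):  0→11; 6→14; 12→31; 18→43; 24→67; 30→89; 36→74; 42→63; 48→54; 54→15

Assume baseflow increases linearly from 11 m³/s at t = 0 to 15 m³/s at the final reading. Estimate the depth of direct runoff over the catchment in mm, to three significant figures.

d ≈ 62.7 mm

Direct runoff: 0.00, 2.56, 19.11, 30.67, 54.22, 75.78, 60.33, 48.89, 39.44, 0.00 m³/s; ΣQ_DR = 331.0 m³/s.
V = ΣQ_DR · Δt = 331.0 × 21600 s = 7.150 × 10^6 m³.
Over A = 114 km², depth = V / A = 62.7 mm.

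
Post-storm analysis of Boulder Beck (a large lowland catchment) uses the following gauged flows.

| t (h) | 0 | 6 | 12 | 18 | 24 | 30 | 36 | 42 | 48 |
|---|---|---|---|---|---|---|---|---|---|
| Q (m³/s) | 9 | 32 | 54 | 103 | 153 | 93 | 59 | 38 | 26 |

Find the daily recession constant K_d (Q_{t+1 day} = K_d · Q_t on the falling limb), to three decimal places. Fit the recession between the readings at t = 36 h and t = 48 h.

Between t = 36 h and t = 48 h the flow falls from 59 to 26 m³/s over 2×6 h = 12 h.
Per-interval ratio K = (26/59)^(1/2) = 0.6638; K_d = K^(24/6) = 0.194.

K_d ≈ 0.194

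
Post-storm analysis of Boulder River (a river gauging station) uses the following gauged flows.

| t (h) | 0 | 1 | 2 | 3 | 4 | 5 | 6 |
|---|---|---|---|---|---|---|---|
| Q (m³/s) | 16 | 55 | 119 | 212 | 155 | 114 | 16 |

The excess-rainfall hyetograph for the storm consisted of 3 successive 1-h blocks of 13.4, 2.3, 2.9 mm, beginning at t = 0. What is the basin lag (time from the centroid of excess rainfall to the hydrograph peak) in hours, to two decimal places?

Centroid of excess rainfall: t_c = Σ P_i·t̄_i / ΣP_i = 0.9355 h (block centres at 0.5, 1.5, 2.5 h).
Hydrograph peak occurs at t = 3 h, so basin lag t_L = 3 − 0.9355 = 2.06 h.

t_L ≈ 2.06 h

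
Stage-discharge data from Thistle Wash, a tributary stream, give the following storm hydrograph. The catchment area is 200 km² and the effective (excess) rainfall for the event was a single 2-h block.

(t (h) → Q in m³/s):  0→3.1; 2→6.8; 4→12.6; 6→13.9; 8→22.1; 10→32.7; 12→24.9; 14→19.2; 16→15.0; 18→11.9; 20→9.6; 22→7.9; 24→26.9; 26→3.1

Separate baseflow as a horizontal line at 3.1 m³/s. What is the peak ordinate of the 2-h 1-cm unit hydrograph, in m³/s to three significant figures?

U_p ≈ 49.4 m³/s

Direct runoff: 0.0, 3.7, 9.5, 10.8, 19.0, 29.6, 21.8, 16.1, 11.9, 8.8, 6.5, 4.8, 23.8, 0.0 m³/s; ΣQ_DR = 166.3 m³/s, peak = 29.6 m³/s.
Runoff depth d = ΣQ_DR·Δt / A = 166.3 × 7200 / (200 km²) = 5.987 mm.
The 1-cm UH is the DRH scaled by (10 mm)/d, so U_p = 29.6 × 10/5.987 = 49.4 m³/s.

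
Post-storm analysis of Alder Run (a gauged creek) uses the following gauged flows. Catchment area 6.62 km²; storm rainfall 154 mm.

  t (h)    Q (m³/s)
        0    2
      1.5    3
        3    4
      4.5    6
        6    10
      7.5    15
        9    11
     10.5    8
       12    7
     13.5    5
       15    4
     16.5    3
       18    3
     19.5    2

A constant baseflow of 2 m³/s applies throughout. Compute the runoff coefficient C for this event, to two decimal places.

ΣQ_DR = 55.00 m³/s; V = ΣQ_DR·Δt = 2.970 × 10^5 m³.
Runoff depth d = V / A = 44.86 mm.
C = d / P = 44.86 / 154 = 0.29.

C ≈ 0.29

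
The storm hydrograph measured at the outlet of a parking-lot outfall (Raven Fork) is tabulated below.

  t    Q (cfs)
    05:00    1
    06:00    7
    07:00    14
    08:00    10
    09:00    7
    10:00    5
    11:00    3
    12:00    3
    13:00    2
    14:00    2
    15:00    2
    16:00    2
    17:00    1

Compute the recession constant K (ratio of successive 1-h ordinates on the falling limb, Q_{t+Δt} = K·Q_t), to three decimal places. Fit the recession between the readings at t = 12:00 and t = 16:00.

Using the recession-limb readings at t = 12:00 and t = 16:00: Q falls from 3 to 2 cfs over 4 intervals.
K = (Q₂/Q₁)^(1/4) = (2/3)^(1/4) = 0.904.

K ≈ 0.904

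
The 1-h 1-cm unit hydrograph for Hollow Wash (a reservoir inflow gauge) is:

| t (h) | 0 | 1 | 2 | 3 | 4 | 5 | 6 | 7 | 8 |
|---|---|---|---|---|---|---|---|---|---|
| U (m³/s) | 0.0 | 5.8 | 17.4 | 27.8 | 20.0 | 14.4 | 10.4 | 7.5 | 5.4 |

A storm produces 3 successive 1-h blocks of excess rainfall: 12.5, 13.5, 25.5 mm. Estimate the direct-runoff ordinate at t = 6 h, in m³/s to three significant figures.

By discrete convolution, Q_j = Σ (P_i / 10 mm) · U_{j−i}.
At t = 6 h (j=6): Q = (12.5/10)·10.4 + (13.5/10)·14.4 + (25.5/10)·20.0 = 83.4 m³/s.

Q ≈ 83.4 m³/s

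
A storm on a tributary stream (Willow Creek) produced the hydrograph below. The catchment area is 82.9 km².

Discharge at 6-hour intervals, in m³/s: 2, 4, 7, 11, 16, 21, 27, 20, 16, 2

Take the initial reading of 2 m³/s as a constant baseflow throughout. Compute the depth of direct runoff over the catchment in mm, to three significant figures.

d ≈ 27.6 mm

Direct runoff: 0.0, 2.0, 5.0, 9.0, 14.0, 19.0, 25.0, 18.0, 14.0, 0.0 m³/s; ΣQ_DR = 106.0 m³/s.
V = ΣQ_DR · Δt = 106.0 × 21600 s = 2.290 × 10^6 m³.
Over A = 82.9 km², depth = V / A = 27.6 mm.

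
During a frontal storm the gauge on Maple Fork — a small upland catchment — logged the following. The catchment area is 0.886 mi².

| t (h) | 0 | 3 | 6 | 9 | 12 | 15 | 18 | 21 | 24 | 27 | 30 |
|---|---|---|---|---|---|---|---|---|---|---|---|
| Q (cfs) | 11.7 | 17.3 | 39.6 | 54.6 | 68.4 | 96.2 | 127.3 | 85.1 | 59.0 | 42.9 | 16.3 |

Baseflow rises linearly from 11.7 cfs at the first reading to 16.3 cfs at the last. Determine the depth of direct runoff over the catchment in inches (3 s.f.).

d ≈ 2.44 in

Direct runoff: 0.00, 5.14, 26.98, 41.52, 54.86, 82.20, 112.84, 70.18, 43.62, 27.06, 0.00 cfs; ΣQ_DR = 464.4 cfs.
V = ΣQ_DR · Δt = 464.4 × 10800 s = 5.016 × 10^6 ft³.
Over A = 0.886 mi², depth = V / A = 2.44 in.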